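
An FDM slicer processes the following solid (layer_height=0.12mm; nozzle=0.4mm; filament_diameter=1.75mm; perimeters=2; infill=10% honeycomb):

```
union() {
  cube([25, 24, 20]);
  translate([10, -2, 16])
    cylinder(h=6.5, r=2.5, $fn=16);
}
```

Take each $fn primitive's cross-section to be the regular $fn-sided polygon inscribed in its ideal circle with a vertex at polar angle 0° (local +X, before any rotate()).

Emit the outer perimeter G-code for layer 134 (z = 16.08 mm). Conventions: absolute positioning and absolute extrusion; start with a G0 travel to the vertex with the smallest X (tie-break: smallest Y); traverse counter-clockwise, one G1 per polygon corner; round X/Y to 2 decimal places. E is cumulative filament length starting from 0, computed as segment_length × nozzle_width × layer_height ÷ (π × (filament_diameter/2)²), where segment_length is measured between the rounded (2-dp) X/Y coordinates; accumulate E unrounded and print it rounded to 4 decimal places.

At z = 16.08 mm: the cube is present — its section is the full 25×24 rectangle; the r=2.5 cylinder at (10, -2) gives a regular 16-gon of circumradius 2.5 (constant along its height); Combining (union): the regions partially overlap (shared area 0.92 mm²), so overlapping operands fuse into one piece — 1 connected region. The outline is a single polygon with 19 vertices. Extrusion per mm of travel: 0.4 × 0.12 / (π × 0.875²) = 0.019956. Accumulating E over each segment gives final E = 2.1495.

G0 X0.00 Y0.00 Z16.08
G1 X8.58 Y0.00 E0.1712
G1 X8.23 Y-0.23 E0.1796
G1 X7.69 Y-1.04 E0.1990
G1 X7.50 Y-2.00 E0.2185
G1 X7.69 Y-2.96 E0.2381
G1 X8.23 Y-3.77 E0.2575
G1 X9.04 Y-4.31 E0.2769
G1 X10.00 Y-4.50 E0.2965
G1 X10.96 Y-4.31 E0.3160
G1 X11.77 Y-3.77 E0.3354
G1 X12.31 Y-2.96 E0.3548
G1 X12.50 Y-2.00 E0.3744
G1 X12.31 Y-1.04 E0.3939
G1 X11.77 Y-0.23 E0.4133
G1 X11.42 Y0.00 E0.4217
G1 X25.00 Y0.00 E0.6927
G1 X25.00 Y24.00 E1.1716
G1 X0.00 Y24.00 E1.6705
G1 X0.00 Y0.00 E2.1495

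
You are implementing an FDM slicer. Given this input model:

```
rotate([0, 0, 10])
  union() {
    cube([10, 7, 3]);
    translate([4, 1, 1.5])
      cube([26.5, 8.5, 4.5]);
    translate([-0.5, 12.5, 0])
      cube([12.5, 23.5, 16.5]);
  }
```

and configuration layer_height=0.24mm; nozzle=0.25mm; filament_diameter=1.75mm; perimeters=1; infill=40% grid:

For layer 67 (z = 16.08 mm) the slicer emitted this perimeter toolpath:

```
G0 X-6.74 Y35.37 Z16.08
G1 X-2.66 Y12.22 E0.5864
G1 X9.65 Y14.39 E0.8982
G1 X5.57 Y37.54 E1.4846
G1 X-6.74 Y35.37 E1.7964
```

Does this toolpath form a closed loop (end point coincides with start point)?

Start point (G0): (-6.74, 35.37). End point (last G1): the path returns to the start — closed.

yes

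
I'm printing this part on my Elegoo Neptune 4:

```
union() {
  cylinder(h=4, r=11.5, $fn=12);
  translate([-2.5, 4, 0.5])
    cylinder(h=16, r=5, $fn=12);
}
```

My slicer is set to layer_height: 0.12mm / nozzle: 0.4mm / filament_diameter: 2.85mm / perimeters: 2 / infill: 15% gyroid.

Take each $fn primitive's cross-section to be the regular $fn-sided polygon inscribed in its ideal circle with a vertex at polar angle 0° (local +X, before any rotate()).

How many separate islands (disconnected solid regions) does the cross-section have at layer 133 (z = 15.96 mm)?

1

At z = 15.96 mm: the cylinder does not reach this height (z outside [0, 4]); the r=5 cylinder at (-2.5, 4) gives a regular 12-gon of circumradius 5 (constant along its height); Combining (union): only the r=5 cylinder at (-2.5, 4) is present, so the union is just that shape — 1 connected region. Overall, the cross-section is a single solid region. Island count = 1.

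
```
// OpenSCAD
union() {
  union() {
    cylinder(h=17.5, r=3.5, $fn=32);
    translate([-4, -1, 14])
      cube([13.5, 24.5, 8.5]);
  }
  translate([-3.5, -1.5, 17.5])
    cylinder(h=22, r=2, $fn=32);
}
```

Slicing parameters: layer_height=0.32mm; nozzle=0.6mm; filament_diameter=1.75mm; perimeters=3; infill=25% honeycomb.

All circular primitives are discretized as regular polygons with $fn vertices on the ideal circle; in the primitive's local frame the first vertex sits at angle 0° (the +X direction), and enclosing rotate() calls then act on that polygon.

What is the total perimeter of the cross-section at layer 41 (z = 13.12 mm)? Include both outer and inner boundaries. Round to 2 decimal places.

At z = 13.12 mm: the cylinder: section is a regular 32-gon, circumradius r=3.5 (perimeter = 2·32·3.500·sin(180°/32) = 21.96 mm); the cube at (-4, -1) is absent (z outside [14, 22.5]); Merging all regions: only the r=3.5 cylinder is present, so the union is just that shape — boundary = 21.96 mm; the cylinder at (-3.5, -1.5) is not intersected at this z (z outside [17.5, 39.5]); Merging all regions: only that combined region is present, so the union is just that shape — boundary = 21.96 mm. Overall, the cross-section is a single solid region. Total boundary length (outer) = 21.96 mm.

21.96 mm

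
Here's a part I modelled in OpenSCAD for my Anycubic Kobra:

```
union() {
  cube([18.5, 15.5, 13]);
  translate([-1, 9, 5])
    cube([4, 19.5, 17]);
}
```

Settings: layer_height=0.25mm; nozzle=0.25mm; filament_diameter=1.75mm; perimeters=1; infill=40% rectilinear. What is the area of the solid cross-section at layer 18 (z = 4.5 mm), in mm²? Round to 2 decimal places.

At z = 4.5 mm: the 18.5×15.5 cube contributes its full rectangle (area 286.75 mm²); the cube at (-1, 9) is absent (z outside [5, 22]); Taking the union: only the 18.5×15.5 cube is present, so the union is just that shape — area = 286.75 mm². Overall, the cross-section is a single solid region. Net area = 286.75 mm².

286.75 mm²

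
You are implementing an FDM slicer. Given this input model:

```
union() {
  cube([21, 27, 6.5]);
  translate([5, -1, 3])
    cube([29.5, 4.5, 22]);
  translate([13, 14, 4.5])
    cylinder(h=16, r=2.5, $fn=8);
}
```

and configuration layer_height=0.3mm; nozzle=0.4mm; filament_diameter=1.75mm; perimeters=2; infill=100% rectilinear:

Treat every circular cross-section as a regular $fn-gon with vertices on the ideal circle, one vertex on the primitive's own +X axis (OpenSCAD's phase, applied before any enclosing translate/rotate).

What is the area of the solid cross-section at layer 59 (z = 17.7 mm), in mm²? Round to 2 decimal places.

At z = 17.7 mm: the cube is absent (z outside [0, 6.5]); the 29.5×4.5 cube at (5, -1) contributes its full rectangle (area 132.75 mm²); the r=2.5 cylinder at (13, 14) gives a regular 8-gon of circumradius 2.5 (constant along its height) (area = (8/2)·2.500²·sin(360°/8) = 17.68 mm²); Taking the union: the 2 present regions are separate (no shared area or edge), so areas and boundary lengths simply add and each stays a separate island — area = 150.43 mm². Overall, the cross-section has 2 separate islands. Net area = 150.43 mm².

150.43 mm²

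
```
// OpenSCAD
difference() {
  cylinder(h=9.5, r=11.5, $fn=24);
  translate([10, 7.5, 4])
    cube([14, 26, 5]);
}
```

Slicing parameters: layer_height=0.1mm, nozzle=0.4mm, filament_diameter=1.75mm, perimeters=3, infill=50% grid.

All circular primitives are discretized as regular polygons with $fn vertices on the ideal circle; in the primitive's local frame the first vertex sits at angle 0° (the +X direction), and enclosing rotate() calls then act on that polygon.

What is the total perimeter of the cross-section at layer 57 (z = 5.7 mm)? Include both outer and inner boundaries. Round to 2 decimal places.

72.05 mm

At z = 5.7 mm: the r=11.5 cylinder gives a regular 24-gon of circumradius 11.5 (constant along its height) (perimeter = 2·24·11.500·sin(180°/24) = 72.05 mm); the cube at (10, 7.5) (footprint 14×26) is included at this height (perimeter 80.00 mm); After the difference (first − rest): starting from the r=11.5 cylinder, the 14×26 cube at (10, 7.5) misses the remaining region (no effect) — boundary = 72.05 mm. Overall, the cross-section is a single solid region. Total boundary length (outer) = 72.05 mm.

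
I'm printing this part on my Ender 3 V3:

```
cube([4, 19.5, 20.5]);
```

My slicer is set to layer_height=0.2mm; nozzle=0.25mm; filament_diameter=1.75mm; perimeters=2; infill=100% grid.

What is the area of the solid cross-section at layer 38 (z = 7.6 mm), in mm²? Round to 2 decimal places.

78.00 mm²

At z = 7.6 mm: the 4×19.5 cube contributes its full rectangle (area 78.00 mm²). Overall, the cross-section is a single solid region. Net area = 78.00 mm².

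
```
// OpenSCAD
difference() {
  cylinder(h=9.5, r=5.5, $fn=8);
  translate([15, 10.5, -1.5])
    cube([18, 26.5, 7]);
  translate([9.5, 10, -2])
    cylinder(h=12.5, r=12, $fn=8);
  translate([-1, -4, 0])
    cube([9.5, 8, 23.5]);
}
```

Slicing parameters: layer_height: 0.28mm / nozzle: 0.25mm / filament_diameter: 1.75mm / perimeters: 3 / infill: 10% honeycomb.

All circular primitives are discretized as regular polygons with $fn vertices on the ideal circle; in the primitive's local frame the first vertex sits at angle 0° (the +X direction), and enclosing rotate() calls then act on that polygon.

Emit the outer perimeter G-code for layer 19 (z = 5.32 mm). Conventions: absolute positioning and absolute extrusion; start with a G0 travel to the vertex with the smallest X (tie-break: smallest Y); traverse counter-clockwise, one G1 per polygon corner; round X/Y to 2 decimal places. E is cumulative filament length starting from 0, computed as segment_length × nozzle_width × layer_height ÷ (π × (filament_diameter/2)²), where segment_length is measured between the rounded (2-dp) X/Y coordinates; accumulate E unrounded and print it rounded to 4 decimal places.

G0 X-5.50 Y0.00 Z5.32
G1 X-3.89 Y-3.89 E0.1225
G1 X0.00 Y-5.50 E0.2450
G1 X3.62 Y-4.00 E0.3591
G1 X-1.00 Y-4.00 E0.4935
G1 X-1.00 Y4.00 E0.7264
G1 X-0.01 Y4.00 E0.7552
G1 X-0.54 Y5.28 E0.7955
G1 X-3.89 Y3.89 E0.9010
G1 X-5.50 Y0.00 E1.0236

At z = 5.32 mm: the cylinder: section is a regular 8-gon, circumradius r=5.5; the cube at (15, 10.5) (footprint 18×26.5) is included at this height; the cylinder at (9.5, 10): section is a regular 8-gon, circumradius r=12; the cube at (-1, -4) (footprint 9.5×8) is included at this height; After the difference (first − rest): starting from the r=5.5 cylinder, the 18×26.5 cube at (15, 10.5) misses the remaining region (no effect); the r=12 cylinder at (9.5, 10) partially overlaps it — only the 16.38 mm² overlap (of its 407.29 mm²) is removed, clipping the outline; the 9.5×8 cube at (-1, -4) partially overlaps it — only the 32.10 mm² overlap (of its 76.00 mm²) is removed, clipping the outline — 1 connected region. The outline is a single polygon with 9 vertices. Extrusion per mm of travel: 0.25 × 0.28 / (π × 0.875²) = 0.029103. Accumulating E over each segment gives final E = 1.0236.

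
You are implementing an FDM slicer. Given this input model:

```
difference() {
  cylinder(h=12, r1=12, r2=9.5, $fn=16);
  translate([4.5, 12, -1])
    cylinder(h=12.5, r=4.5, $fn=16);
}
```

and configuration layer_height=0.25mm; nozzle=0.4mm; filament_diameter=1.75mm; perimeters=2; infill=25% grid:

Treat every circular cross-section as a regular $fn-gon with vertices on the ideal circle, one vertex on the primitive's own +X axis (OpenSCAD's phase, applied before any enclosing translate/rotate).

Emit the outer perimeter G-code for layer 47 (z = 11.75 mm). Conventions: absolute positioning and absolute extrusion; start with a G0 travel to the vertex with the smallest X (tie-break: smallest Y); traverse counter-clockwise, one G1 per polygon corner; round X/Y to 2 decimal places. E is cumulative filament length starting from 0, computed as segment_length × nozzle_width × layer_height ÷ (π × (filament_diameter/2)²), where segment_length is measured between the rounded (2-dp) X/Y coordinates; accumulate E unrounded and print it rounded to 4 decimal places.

G0 X-9.55 Y0.00 Z11.75
G1 X-8.82 Y-3.66 E0.1552
G1 X-6.75 Y-6.75 E0.3098
G1 X-3.66 Y-8.82 E0.4644
G1 X0.00 Y-9.55 E0.6196
G1 X3.66 Y-8.82 E0.7747
G1 X6.75 Y-6.75 E0.9294
G1 X8.82 Y-3.66 E1.0840
G1 X9.55 Y0.00 E1.2392
G1 X8.82 Y3.66 E1.3943
G1 X6.75 Y6.75 E1.5490
G1 X3.66 Y8.82 E1.7036
G1 X0.00 Y9.55 E1.8588
G1 X-3.66 Y8.82 E2.0139
G1 X-6.75 Y6.75 E2.1685
G1 X-8.82 Y3.66 E2.3232
G1 X-9.55 Y0.00 E2.4783

At z = 11.75 mm: the cone (r1=12→r2=9.5) has section circumradius 9.552 here — a regular 16-gon; the cylinder at (4.5, 12) does not reach this height (z outside [-1, 11.5]); Taking the first minus the rest: none of the subtracted shapes is present at this height, so the cone is unchanged — 1 connected region. The outline is a single polygon with 16 vertices. Extrusion per mm of travel: 0.4 × 0.25 / (π × 0.875²) = 0.041575. Accumulating E over each segment gives final E = 2.4783.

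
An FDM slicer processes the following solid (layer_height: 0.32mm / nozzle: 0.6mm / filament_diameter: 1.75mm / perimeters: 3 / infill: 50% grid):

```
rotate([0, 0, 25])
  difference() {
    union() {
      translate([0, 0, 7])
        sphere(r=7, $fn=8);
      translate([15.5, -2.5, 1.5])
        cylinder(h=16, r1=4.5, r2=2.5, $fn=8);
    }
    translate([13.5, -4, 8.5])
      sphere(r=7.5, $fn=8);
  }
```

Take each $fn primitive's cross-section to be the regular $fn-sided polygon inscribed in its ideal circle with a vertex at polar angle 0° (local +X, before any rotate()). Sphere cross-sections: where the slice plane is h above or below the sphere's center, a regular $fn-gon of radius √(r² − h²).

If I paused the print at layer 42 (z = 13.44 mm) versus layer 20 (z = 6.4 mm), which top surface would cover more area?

layer 20 (z = 6.4 mm)

Layer 42 (z = 13.44): the sphere: section is a regular 8-gon, circumradius = √(r²−h²) = √(7²−6.44²) = 2.743 (area = (8/2)·2.743²·sin(360°/8) = 21.29 mm²); the cone at (15.5, -2.5): at t=0.746 of its height the radius interpolates to r₁+(r₂−r₁)t = 3.008, giving a regular 8-gon of that circumradius (area = (8/2)·3.008²·sin(360°/8) = 25.58 mm²); Merging all regions: the 2 present regions are separate (no shared area or edge), so areas and boundary lengths simply add and each stays a separate island — area = 46.87 mm²; the sphere at (13.5, -4): section is a regular 8-gon, circumradius = √(r²−h²) = √(7.5²−4.94²) = 5.643 (area = (8/2)·5.643²·sin(360°/8) = 90.08 mm²); After the difference (first − rest): starting from the result so far (46.87 mm²), the r=7.5 sphere at (13.5, -4) partially overlaps it — only the 25.58 mm² overlap (of its 90.08 mm²) is removed, clipping the outline — area = 21.29 mm²; (rotated 25° about Z; rotation is an isometry so areas/perimeters/island counts are preserved). So its area = 21.29 mm². Layer 20 (z = 6.4): the sphere: section is a regular 8-gon, circumradius = √(r²−h²) = √(7²−0.6²) = 6.974 (area = (8/2)·6.974²·sin(360°/8) = 137.57 mm²); the cone at (15.5, -2.5) (r1=4.5→r2=2.5) has section circumradius 3.888 here — a regular 8-gon (area = (8/2)·3.888²·sin(360°/8) = 42.75 mm²); Combining (union): the 2 present regions are separate (no shared area or edge), so areas and boundary lengths simply add and each stays a separate island — area = 180.32 mm²; the r=7.5 sphere at (13.5, -4) slices to a regular 8-gon of circumradius 7.200 (√(r²−h²) with h=2.1 from center) (area = (8/2)·7.200²·sin(360°/8) = 146.63 mm²); Taking the first minus the rest: starting from that combined region (180.32 mm²), the r=7.5 sphere at (13.5, -4) partially overlaps it — only the 42.75 mm² overlap (of its 146.63 mm²) is removed, clipping the outline — area = 137.57 mm²; (whole slice rotated 25° about Z — lengths, areas and connectivity unchanged). So its area = 137.57 mm². Layer 20 is larger (137.57 vs 21.29 mm²).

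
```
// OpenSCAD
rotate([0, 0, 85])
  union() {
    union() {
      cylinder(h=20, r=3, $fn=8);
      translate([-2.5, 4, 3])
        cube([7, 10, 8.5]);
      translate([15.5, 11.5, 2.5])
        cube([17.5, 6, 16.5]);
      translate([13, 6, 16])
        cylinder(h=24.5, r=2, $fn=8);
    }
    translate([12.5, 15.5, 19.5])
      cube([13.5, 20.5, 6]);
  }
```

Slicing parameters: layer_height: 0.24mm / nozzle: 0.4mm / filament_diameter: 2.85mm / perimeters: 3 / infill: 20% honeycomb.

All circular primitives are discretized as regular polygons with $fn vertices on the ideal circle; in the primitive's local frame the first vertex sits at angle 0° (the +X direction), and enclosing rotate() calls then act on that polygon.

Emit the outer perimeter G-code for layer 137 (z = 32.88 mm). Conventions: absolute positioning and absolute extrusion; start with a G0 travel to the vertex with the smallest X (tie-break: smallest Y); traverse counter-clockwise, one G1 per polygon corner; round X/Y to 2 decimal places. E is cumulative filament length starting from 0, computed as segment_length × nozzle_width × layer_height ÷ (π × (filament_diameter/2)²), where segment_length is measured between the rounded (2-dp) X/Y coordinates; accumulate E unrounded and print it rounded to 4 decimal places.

G0 X-6.84 Y13.65 Z32.88
G1 X-6.38 Y12.19 E0.0230
G1 X-5.02 Y11.48 E0.0461
G1 X-3.56 Y11.94 E0.0692
G1 X-2.85 Y13.30 E0.0922
G1 X-3.31 Y14.76 E0.1153
G1 X-4.67 Y15.47 E0.1384
G1 X-6.13 Y15.01 E0.1614
G1 X-6.84 Y13.65 E0.1845

At z = 32.88 mm: the cylinder is absent (z outside [0, 20]); the cube at (-2.5, 4) is not intersected at this z (z outside [3, 11.5]); the cube at (15.5, 11.5) does not reach this height (z outside [2.5, 19]); the cylinder at (13, 6): section is a regular 8-gon, circumradius r=2; Taking the union: only the r=2 cylinder at (13, 6) is present, so the union is just that shape — 1 connected region; the cube at (12.5, 15.5) is absent (z outside [19.5, 25.5]); Combining (union): only that combined region is present, so the union is just that shape — 1 connected region; (rotated 85° about Z; rotation is an isometry so areas/perimeters/island counts are preserved). The outline is a single polygon with 8 vertices. Extrusion per mm of travel: 0.4 × 0.24 / (π × 1.425²) = 0.015048. Accumulating E over each segment gives final E = 0.1845.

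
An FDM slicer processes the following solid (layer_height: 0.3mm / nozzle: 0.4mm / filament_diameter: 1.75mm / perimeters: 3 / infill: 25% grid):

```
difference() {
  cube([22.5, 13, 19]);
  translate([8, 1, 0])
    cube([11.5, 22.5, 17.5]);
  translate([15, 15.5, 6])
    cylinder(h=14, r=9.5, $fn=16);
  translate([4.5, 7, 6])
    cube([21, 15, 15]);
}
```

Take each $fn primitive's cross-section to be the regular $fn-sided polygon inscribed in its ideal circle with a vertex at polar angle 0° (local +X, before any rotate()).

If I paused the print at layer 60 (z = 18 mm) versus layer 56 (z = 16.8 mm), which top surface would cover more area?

layer 60 (z = 18 mm)

Layer 60 (z = 18): the 22.5×13 cube contributes its full rectangle (area 292.50 mm²); the cube at (8, 1) is absent (z outside [0, 17.5]); the r=9.5 cylinder at (15, 15.5) contributes a regular 16-gon of circumradius 9.5 (area = (16/2)·9.500²·sin(360°/16) = 276.30 mm²); the cube at (4.5, 7) (footprint 21×15) is included at this height (area 315.00 mm²); After the difference (first − rest): starting from the 22.5×13 cube (292.50 mm²), the r=9.5 cylinder at (15, 15.5) partially overlaps it — only the 89.09 mm² overlap (of its 276.30 mm²) is removed, clipping the outline; the 21×15 cube at (4.5, 7) partially overlaps it — only the 23.66 mm² overlap (of its 315.00 mm²) is removed, clipping the outline — area = 179.74 mm². So its area = 179.74 mm². Layer 56 (z = 16.8): the 22.5×13 cube contributes its full rectangle (area 292.50 mm²); the cube at (8, 1) (footprint 11.5×22.5) is included at this height (area 258.75 mm²); the r=9.5 cylinder at (15, 15.5) gives a regular 16-gon of circumradius 9.5 (constant along its height) (area = (16/2)·9.500²·sin(360°/16) = 276.30 mm²); the cube at (4.5, 7) is present — its section is the full 21×15 rectangle (area 315.00 mm²); After the difference (first − rest): starting from the 22.5×13 cube (292.50 mm²), the 11.5×22.5 cube at (8, 1) partially overlaps it — only the 138.00 mm² overlap (of its 258.75 mm²) is removed, clipping the outline; the r=9.5 cylinder at (15, 15.5) partially overlaps it — only the 18.35 mm² overlap (of its 276.30 mm²) is removed, clipping the outline; the 21×15 cube at (4.5, 7) partially overlaps it — only the 20.65 mm² overlap (of its 315.00 mm²) is removed, clipping the outline — area = 115.50 mm². So its area = 115.50 mm². Layer 60 is larger (179.74 vs 115.50 mm²).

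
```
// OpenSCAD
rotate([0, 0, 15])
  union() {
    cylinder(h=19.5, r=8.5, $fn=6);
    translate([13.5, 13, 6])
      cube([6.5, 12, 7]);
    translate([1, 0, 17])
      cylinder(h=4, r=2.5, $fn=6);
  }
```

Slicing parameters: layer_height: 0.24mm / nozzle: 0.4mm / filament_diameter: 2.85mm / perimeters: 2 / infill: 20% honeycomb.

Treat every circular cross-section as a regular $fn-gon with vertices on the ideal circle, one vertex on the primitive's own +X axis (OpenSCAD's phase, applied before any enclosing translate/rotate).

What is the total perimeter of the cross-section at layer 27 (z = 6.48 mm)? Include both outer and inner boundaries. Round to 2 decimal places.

At z = 6.48 mm: the r=8.5 cylinder gives a regular 6-gon of circumradius 8.5 (constant along its height) (perimeter = 2·6·8.500·sin(180°/6) = 51.00 mm); the cube at (13.5, 13) (footprint 6.5×12) is included at this height (perimeter 37.00 mm); the cylinder at (1, 0) does not reach this height (z outside [17, 21]); Merging all regions: the 2 present regions are separate (no shared area or edge), so areas and boundary lengths simply add and each stays a separate island — boundary = 88.00 mm; (whole slice rotated 15° about Z — lengths, areas and connectivity unchanged). Overall, the cross-section has 2 separate islands. Total boundary length (outer) = 88.00 mm.

88.00 mm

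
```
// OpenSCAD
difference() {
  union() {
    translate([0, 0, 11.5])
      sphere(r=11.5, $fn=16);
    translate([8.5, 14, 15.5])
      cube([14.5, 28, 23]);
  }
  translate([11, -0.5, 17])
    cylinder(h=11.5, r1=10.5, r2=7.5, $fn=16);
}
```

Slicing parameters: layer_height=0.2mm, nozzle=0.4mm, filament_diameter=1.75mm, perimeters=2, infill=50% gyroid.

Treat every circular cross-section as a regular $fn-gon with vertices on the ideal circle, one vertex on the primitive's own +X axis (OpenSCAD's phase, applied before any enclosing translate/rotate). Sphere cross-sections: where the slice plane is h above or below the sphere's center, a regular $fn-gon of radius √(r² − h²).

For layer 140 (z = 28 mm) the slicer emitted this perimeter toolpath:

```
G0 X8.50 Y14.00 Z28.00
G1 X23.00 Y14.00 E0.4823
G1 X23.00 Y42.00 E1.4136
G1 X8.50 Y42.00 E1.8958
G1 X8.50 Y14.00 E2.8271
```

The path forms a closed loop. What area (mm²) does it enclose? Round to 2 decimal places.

406.00 mm²

Apply the shoelace formula to the sequence of (X, Y) vertices; enclosed area = 406.00 mm².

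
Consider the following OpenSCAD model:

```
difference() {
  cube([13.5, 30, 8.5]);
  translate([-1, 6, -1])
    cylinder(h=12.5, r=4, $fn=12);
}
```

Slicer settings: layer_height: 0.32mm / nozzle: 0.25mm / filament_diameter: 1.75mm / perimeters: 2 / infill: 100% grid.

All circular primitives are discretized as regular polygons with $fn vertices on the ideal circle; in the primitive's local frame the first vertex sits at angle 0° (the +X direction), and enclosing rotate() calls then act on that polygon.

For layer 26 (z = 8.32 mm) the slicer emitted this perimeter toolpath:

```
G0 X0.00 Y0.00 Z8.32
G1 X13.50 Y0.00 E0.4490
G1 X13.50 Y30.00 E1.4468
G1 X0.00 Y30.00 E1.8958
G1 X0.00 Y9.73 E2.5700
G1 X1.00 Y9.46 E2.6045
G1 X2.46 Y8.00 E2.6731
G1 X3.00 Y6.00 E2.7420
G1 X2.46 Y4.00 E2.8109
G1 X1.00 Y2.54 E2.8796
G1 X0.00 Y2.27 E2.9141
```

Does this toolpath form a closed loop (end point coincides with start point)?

Start point (G0): (0.00, 0.00). End point (last G1): the path does not return to the start — open.

no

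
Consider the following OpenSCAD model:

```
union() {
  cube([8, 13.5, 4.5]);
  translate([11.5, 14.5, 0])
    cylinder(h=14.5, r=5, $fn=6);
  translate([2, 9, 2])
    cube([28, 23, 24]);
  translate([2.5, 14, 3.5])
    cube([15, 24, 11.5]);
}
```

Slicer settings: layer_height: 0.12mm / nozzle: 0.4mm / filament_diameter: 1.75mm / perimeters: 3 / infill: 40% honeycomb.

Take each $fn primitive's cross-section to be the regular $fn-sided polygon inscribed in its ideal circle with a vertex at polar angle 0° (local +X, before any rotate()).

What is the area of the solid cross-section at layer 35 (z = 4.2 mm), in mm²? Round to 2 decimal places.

815.00 mm²

At z = 4.2 mm: the cube is present — its section is the full 8×13.5 rectangle (area 108.00 mm²); the r=5 cylinder at (11.5, 14.5) gives a regular 6-gon of circumradius 5 (constant along its height) (area = (6/2)·5.000²·sin(360°/6) = 64.95 mm²); the cube at (2, 9) is present — its section is the full 28×23 rectangle (area 644.00 mm²); the cube at (2.5, 14) (footprint 15×24) is included at this height (area 360.00 mm²); Taking the union: the regions partially overlap — summed areas 1176.95 mm² minus the doubly-counted overlap 361.95 mm² gives 815.00 mm² — area = 815.00 mm². Overall, the cross-section is a single solid region. Net area = 815.00 mm².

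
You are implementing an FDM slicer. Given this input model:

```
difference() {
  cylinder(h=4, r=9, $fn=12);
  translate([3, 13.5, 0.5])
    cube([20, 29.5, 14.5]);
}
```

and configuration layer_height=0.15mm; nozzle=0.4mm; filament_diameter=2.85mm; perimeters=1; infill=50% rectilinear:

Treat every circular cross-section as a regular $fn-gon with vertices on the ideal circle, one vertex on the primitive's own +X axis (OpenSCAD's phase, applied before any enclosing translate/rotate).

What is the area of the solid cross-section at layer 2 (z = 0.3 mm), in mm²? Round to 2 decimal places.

At z = 0.3 mm: the cylinder: section is a regular 12-gon, circumradius r=9 (area = (12/2)·9.000²·sin(360°/12) = 243.00 mm²); the cube at (3, 13.5) is absent (z outside [0.5, 15]); After the difference (first − rest): none of the subtracted shapes is present at this height, so the r=9 cylinder is unchanged — area = 243.00 mm². Overall, the cross-section is a single solid region. Net area = 243.00 mm².

243.00 mm²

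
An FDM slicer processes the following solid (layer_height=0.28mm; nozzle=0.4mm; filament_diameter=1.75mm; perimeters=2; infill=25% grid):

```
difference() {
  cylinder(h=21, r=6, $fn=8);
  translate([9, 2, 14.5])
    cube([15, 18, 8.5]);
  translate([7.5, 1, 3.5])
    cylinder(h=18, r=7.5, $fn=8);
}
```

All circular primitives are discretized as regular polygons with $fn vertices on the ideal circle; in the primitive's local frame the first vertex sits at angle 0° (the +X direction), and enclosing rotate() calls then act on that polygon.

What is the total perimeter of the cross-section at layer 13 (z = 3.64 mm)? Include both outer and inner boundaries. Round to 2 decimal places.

At z = 3.64 mm: the r=6 cylinder gives a regular 8-gon of circumradius 6 (constant along its height) (perimeter = 2·8·6.000·sin(180°/8) = 36.74 mm); the cube at (9, 2) does not reach this height (z outside [14.5, 23]); the cylinder at (7.5, 1): section is a regular 8-gon, circumradius r=7.5 (perimeter = 2·8·7.500·sin(180°/8) = 45.92 mm); Subtracting the remaining from the first: starting from the r=6 cylinder, the r=7.5 cylinder at (7.5, 1) partially overlaps it — only the 37.57 mm² overlap (of its 159.10 mm²) is removed, clipping the outline — boundary = 35.08 mm. Overall, the cross-section is a single solid region. Total boundary length (outer) = 35.08 mm.

35.08 mm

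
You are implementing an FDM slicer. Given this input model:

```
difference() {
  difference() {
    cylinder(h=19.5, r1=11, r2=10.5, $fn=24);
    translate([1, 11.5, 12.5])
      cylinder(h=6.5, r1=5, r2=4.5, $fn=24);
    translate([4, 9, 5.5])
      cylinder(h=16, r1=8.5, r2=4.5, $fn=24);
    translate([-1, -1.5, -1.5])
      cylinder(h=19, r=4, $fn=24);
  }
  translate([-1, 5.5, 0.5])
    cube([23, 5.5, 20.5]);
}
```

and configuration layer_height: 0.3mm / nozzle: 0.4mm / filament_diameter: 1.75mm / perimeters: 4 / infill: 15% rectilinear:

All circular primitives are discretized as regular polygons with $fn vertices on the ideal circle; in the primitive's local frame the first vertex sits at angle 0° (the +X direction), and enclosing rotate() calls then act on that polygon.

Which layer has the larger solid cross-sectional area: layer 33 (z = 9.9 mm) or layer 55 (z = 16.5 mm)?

layer 55 (z = 16.5 mm)

Layer 33 (z = 9.9): the cone contributes a regular 24-gon of circumradius 10.746 (interpolated between r1=11 and r2=10.5 at t=0.508) (area = (24/2)·10.746²·sin(360°/24) = 358.66 mm²); the cone at (1, 11.5) is absent (z outside [12.5, 19]); the cone at (4, 9) contributes a regular 24-gon of circumradius 7.400 (interpolated between r1=8.5 and r2=4.5 at t=0.275) (area = (24/2)·7.400²·sin(360°/24) = 170.08 mm²); the cylinder at (-1, -1.5): section is a regular 24-gon, circumradius r=4 (area = (24/2)·4.000²·sin(360°/24) = 49.69 mm²); Subtracting the remaining from the first: starting from the cone (358.66 mm²), the cone at (4, 9) partially overlaps it — only the 84.21 mm² overlap (of its 170.08 mm²) is removed, clipping the outline; the r=4 cylinder at (-1, -1.5) lies wholly inside it (removes its full 49.69 mm² and its 25.06 mm outline becomes a hole wall) — area = 224.75 mm²; the cube at (-1, 5.5) (footprint 23×5.5) is included at this height (area 126.50 mm²); After the difference (first − rest): starting from that combined region (224.75 mm²), the 23×5.5 cube at (-1, 5.5) misses the remaining region (no effect) — area = 224.75 mm². So its area = 224.75 mm². Layer 55 (z = 16.5): the cone: at t=0.846 of its height the radius interpolates to r₁+(r₂−r₁)t = 10.577, giving a regular 24-gon of that circumradius (area = (24/2)·10.577²·sin(360°/24) = 347.45 mm²); the cone at (1, 11.5) (r1=5→r2=4.5) has section circumradius 4.692 here — a regular 24-gon (area = (24/2)·4.692²·sin(360°/24) = 68.38 mm²); the cone at (4, 9) contributes a regular 24-gon of circumradius 5.750 (interpolated between r1=8.5 and r2=4.5 at t=0.688) (area = (24/2)·5.750²·sin(360°/24) = 102.69 mm²); the r=4 cylinder at (-1, -1.5) gives a regular 24-gon of circumradius 4 (constant along its height) (area = (24/2)·4.000²·sin(360°/24) = 49.69 mm²); Taking the first minus the rest: starting from the cone (347.45 mm²), the cone at (1, 11.5) partially overlaps it — only the 21.89 mm² overlap (of its 68.38 mm²) is removed, clipping the outline; the cone at (4, 9) partially overlaps it — only the 33.76 mm² overlap (of its 102.69 mm²) is removed, clipping the outline; the r=4 cylinder at (-1, -1.5) lies wholly inside it (removes its full 49.69 mm² and its 25.06 mm outline becomes a hole wall) — area = 242.11 mm²; the cube at (-1, 5.5) is present — its section is the full 23×5.5 rectangle (area 126.50 mm²); Subtracting the remaining from the first: starting from the result so far (242.11 mm²), the 23×5.5 cube at (-1, 5.5) partially overlaps it — only the 0.24 mm² overlap (of its 126.50 mm²) is removed, clipping the outline — area = 241.86 mm². So its area = 241.86 mm². Layer 55 is larger (241.86 vs 224.75 mm²).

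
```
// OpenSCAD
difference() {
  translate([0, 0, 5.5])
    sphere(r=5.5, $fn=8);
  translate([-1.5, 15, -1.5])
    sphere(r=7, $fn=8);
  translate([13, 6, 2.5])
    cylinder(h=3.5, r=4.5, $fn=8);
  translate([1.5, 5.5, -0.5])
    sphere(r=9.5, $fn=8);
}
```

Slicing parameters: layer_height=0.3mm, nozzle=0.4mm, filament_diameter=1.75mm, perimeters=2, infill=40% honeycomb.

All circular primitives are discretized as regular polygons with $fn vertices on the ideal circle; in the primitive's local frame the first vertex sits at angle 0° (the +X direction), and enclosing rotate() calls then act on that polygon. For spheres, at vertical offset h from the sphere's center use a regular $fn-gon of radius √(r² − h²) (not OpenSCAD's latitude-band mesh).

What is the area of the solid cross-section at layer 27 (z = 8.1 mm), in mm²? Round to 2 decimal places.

At z = 8.1 mm: the r=5.5 sphere contributes a regular 8-gon of circumradius √(5.5²−2.6²) = 4.847 (area = (8/2)·4.847²·sin(360°/8) = 66.44 mm²); the sphere at (-1.5, 15) is not intersected at this z (|z−center|=9.600 > r=7); the cylinder at (13, 6) is not intersected at this z (z outside [2.5, 6]); the r=9.5 sphere at (1.5, 5.5) slices to a regular 8-gon of circumradius 4.036 (√(r²−h²) with h=8.6 from center) (area = (8/2)·4.036²·sin(360°/8) = 46.08 mm²); Subtracting the remaining from the first: starting from the r=5.5 sphere (66.44 mm²), the r=9.5 sphere at (1.5, 5.5) partially overlaps it — only the 11.62 mm² overlap (of its 46.08 mm²) is removed, clipping the outline — area = 54.82 mm². Overall, the cross-section is a single solid region. Net area = 54.82 mm².

54.82 mm²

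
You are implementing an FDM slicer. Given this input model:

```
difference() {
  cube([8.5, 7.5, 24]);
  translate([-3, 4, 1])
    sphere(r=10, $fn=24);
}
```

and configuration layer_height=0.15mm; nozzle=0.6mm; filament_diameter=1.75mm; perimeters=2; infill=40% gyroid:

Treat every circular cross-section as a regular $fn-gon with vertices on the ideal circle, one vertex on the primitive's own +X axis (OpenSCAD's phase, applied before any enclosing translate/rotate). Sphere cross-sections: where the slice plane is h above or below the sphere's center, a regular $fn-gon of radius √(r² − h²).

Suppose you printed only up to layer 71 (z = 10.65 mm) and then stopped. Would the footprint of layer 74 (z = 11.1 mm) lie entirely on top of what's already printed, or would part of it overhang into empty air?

Compare the two slices. At z = 10.65: the cube (footprint 8.5×7.5) is included at this height (area 63.75 mm²); the sphere at (-3, 4): section is a regular 24-gon, circumradius = √(r²−h²) = √(10²−9.65²) = 2.622 (area = (24/2)·2.622²·sin(360°/24) = 21.36 mm²); Subtracting the remaining from the first: starting from the 8.5×7.5 cube (63.75 mm²), the r=10 sphere at (-3, 4) misses the remaining region (no effect) — area = 63.75 mm². At z = 11.1: the cube is present — its section is the full 8.5×7.5 rectangle (area 63.75 mm²); the sphere at (-3, 4) is absent (|z−center|=10.100 > r=10); Taking the first minus the rest: none of the subtracted shapes is present at this height, so the 8.5×7.5 cube is unchanged — area = 63.75 mm². Checking containment: the cross-section at z = 11.1 is a subset of the cross-section at z = 10.65.

entirely on top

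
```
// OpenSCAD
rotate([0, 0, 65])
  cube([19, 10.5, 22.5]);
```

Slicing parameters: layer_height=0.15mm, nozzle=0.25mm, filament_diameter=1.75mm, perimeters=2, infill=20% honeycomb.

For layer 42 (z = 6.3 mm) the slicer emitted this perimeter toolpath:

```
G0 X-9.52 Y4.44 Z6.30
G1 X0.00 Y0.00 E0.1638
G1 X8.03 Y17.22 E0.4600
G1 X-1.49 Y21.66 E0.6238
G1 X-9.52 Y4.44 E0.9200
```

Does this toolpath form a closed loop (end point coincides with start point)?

Start point (G0): (-9.52, 4.44). End point (last G1): the path returns to the start — closed.

yes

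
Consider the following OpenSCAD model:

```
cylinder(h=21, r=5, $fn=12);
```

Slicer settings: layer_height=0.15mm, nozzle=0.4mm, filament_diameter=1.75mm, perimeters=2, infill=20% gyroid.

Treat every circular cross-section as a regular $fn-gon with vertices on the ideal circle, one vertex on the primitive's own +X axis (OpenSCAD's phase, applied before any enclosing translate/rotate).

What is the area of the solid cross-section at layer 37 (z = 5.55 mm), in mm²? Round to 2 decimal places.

75.00 mm²

At z = 5.55 mm: the r=5 cylinder contributes a regular 12-gon of circumradius 5 (area = (12/2)·5.000²·sin(360°/12) = 75.00 mm²). Overall, the cross-section is a single solid region. Net area = 75.00 mm².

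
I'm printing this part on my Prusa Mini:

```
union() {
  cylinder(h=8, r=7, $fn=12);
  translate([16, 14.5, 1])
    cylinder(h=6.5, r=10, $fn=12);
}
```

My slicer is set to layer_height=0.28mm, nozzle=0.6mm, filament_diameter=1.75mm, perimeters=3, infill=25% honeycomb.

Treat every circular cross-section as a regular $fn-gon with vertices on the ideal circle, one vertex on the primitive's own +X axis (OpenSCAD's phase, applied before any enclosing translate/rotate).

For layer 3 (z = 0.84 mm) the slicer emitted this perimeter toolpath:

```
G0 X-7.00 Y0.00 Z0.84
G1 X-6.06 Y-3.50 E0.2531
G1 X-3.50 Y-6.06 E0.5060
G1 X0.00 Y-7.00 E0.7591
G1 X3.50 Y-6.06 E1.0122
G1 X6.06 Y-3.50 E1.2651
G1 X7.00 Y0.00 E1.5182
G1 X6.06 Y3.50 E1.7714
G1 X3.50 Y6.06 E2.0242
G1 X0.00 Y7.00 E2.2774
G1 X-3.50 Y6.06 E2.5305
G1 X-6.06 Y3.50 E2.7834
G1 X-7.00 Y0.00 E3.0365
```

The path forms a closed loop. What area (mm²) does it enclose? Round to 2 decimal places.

Apply the shoelace formula to the sequence of (X, Y) vertices; enclosed area = 146.95 mm².

146.95 mm²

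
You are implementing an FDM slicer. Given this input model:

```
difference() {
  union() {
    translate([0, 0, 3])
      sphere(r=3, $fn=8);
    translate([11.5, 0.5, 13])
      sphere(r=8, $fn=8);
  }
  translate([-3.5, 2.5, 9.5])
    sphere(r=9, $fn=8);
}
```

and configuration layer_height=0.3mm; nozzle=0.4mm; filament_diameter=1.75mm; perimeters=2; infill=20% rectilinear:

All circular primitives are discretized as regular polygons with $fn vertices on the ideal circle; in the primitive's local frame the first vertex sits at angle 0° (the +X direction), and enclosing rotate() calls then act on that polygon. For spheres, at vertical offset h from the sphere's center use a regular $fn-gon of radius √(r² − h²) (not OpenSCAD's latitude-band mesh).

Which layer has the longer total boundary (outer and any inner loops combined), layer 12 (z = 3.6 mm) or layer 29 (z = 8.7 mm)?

layer 29 (z = 8.7 mm)

Layer 12 (z = 3.6): the r=3 sphere slices to a regular 8-gon of circumradius 2.939 (√(r²−h²) with h=0.6 from center) (perimeter = 2·8·2.939·sin(180°/8) = 18.00 mm); the sphere at (11.5, 0.5) is absent (|z−center|=9.400 > r=8); Combining (union): only the r=3 sphere is present, so the union is just that shape — boundary = 18.00 mm; the r=9 sphere at (-3.5, 2.5) slices to a regular 8-gon of circumradius 6.796 (√(r²−h²) with h=5.9 from center) (perimeter = 2·8·6.796·sin(180°/8) = 41.61 mm); After the difference (first − rest): starting from that combined region, the r=9 sphere at (-3.5, 2.5) partially overlaps it — only the 22.51 mm² overlap (of its 130.65 mm²) is removed, clipping the outline — boundary = 10.42 mm. So its perimeter = 10.42 mm. Layer 29 (z = 8.7): the sphere does not reach this height (|z−center|=5.700 > r=3); the r=8 sphere at (11.5, 0.5) contributes a regular 8-gon of circumradius √(8²−4.3²) = 6.746 (perimeter = 2·8·6.746·sin(180°/8) = 41.31 mm); Merging all regions: only the r=8 sphere at (11.5, 0.5) is present, so the union is just that shape — boundary = 41.31 mm; the r=9 sphere at (-3.5, 2.5) slices to a regular 8-gon of circumradius 8.964 (√(r²−h²) with h=0.8 from center) (perimeter = 2·8·8.964·sin(180°/8) = 54.89 mm); After the difference (first − rest): starting from that combined region, the r=9 sphere at (-3.5, 2.5) misses the remaining region (no effect) — boundary = 41.31 mm. So its perimeter = 41.31 mm. Layer 29 is larger (41.31 vs 10.42 mm).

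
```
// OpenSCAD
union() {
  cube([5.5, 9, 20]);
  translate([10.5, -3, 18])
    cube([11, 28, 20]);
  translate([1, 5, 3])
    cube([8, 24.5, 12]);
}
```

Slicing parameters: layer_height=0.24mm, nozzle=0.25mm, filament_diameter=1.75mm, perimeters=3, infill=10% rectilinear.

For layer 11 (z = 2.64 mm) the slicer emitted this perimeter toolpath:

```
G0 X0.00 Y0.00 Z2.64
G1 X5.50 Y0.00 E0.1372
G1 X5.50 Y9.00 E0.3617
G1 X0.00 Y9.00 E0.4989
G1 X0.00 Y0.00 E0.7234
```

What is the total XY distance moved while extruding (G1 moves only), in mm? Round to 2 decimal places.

Sum the Euclidean lengths of each G1 segment: total = 29.00 mm.

29.00 mm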